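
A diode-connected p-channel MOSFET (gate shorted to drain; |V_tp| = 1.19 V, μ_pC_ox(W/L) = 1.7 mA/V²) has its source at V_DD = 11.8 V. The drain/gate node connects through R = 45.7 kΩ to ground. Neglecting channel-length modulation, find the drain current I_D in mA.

With gate tied to drain, V_SG = V_SD ≥ V_SG − |V_tp|, so the device is in saturation.
KCL at the drain: ½ k_p (V_SG − |V_tp|)² = (V_DD − V_SG)/R.
Let x = V_SG − 1.19. Then 38.8 x² + x − 10.61 = 0, giving x = 0.51 V (positive root), so V_SG = 1.7 V.
I_D = (V_DD − V_SG)/R = (11.8 − 1.7) / 45.7 = 0.221 mA.

I_D = 0.221 mA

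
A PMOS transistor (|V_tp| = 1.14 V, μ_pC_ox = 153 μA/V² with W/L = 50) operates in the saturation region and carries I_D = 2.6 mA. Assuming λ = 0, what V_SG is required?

V_SG = 1.96 V

k_p = μ_pC_ox · (W/L) = 7.65 mA/V².
In saturation I_D = ½ k_p (V_SG − |V_tp|)², so V_SG − |V_tp| = √(2 I_D / k_p) = √(2 × 2.6 / 7.65) = 0.824 V.
V_SG = 1.14 + 0.824 = 1.96 V.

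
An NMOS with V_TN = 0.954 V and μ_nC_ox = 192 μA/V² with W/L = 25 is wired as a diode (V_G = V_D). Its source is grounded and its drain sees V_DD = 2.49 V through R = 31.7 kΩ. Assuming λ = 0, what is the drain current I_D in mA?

With gate tied to drain, V_GS = V_DS ≥ V_GS − V_TN, so the device is in saturation.
k_n = μ_nC_ox · (W/L) = 4.8 mA/V².
KCL at the drain: ½ k_n (V_GS − V_TN)² = (V_DD − V_GS)/R.
Let x = V_GS − 0.954. Then 76.1 x² + x − 1.536 = 0, giving x = 0.136 V (positive root), so V_GS = 1.09 V.
I_D = (V_DD − V_GS)/R = (2.49 − 1.09) / 31.7 = 0.0442 mA.

I_D = 0.0442 mA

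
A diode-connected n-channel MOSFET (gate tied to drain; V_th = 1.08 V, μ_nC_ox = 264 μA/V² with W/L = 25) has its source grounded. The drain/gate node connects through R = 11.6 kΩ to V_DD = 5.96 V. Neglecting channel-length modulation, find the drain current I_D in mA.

With gate tied to drain, V_GS = V_DS ≥ V_GS − V_th, so the device is in saturation.
k_n = μ_nC_ox · (W/L) = 6.6 mA/V².
KCL at the drain: ½ k_n (V_GS − V_th)² = (V_DD − V_GS)/R.
Let x = V_GS − 1.08. Then 38.3 x² + x − 4.88 = 0, giving x = 0.344 V (positive root), so V_GS = 1.42 V.
I_D = (V_DD − V_GS)/R = (5.96 − 1.42) / 11.6 = 0.391 mA.

I_D = 0.391 mA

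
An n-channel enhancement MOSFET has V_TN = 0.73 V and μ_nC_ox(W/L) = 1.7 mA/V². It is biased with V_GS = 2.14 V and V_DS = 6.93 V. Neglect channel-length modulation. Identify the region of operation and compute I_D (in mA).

V_ov = V_GS − V_TN = 2.14 − 0.73 = 1.41 V.
Since V_DS = 6.93 V ≥ V_ov = 1.41 V, the device is in saturation.
I_D = ½ k_n V_ov² = 0.5 × 1.7 × 1.41² = 1.69 mA.

Saturation; I_D = 1.69 mA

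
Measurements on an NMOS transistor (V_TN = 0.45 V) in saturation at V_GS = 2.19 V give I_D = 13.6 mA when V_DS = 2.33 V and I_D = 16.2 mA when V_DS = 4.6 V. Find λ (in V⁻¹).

λ = 0.105 V⁻¹

With V_GS fixed, I_D ∝ (1 + λ V_DS) in saturation, so I_D2/I_D1 = (1 + λ V_DS2)/(1 + λ V_DS1).
16.2/13.6 = 1.191 = (1 + 4.6 λ)/(1 + 2.33 λ).
Solving: λ (I_D1 V_DS2 − I_D2 V_DS1) = I_D2 − I_D1, so λ = (16.2 − 13.6) / (13.6 × 4.6 − 16.2 × 2.33) = 2.6 / 24.8 = 0.105 V⁻¹.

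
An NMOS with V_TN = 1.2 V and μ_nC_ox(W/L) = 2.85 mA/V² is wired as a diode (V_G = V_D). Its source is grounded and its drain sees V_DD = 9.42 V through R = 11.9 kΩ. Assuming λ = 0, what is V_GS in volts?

V_GS = 1.87 V

With gate tied to drain, V_GS = V_DS ≥ V_GS − V_TN, so the device is in saturation.
KCL at the drain: ½ k_n (V_GS − V_TN)² = (V_DD − V_GS)/R.
Let x = V_GS − 1.2. Then 17 x² + x − 8.22 = 0, giving x = 0.667 V (positive root), so V_GS = 1.87 V.
I_D = (V_DD − V_GS)/R = (9.42 − 1.87) / 11.9 = 0.635 mA.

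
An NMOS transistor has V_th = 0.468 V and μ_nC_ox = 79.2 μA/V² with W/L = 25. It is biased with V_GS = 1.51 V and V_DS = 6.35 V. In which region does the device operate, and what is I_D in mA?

Saturation; I_D = 1.07 mA

k_n = μ_nC_ox · (W/L) = 1.98 mA/V².
V_ov = V_GS − V_th = 1.51 − 0.468 = 1.04 V.
Since V_DS = 6.35 V ≥ V_ov = 1.04 V, the device is in saturation.
I_D = ½ k_n V_ov² = 0.5 × 1.98 × 1.04² = 1.07 mA.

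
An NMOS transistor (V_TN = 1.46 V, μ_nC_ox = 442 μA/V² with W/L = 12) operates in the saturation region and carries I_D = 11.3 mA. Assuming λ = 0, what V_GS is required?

k_n = μ_nC_ox · (W/L) = 5.304 mA/V².
In saturation I_D = ½ k_n (V_GS − V_TN)², so V_GS − V_TN = √(2 I_D / k_n) = √(2 × 11.3 / 5.304) = 2.06 V.
V_GS = 1.46 + 2.06 = 3.52 V.

V_GS = 3.52 V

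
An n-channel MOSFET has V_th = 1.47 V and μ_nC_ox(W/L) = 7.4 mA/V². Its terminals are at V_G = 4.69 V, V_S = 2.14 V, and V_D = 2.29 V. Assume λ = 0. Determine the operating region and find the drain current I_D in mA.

V_GS = V_G − V_S = 4.69 − 2.14 = 2.55 V; V_DS = V_D − V_S = 2.29 − 2.14 = 0.15 V.
V_ov = V_GS − V_th = 2.55 − 1.47 = 1.08 V.
Since V_DS = 0.15 V < V_ov = 1.08 V, the device is in the triode region.
I_D = k_n [V_ov · V_DS − ½ V_DS²] = 7.4 × [1.08 × 0.15 − 0.5 × 0.15²] = 1.12 mA.

Triode; I_D = 1.12 mA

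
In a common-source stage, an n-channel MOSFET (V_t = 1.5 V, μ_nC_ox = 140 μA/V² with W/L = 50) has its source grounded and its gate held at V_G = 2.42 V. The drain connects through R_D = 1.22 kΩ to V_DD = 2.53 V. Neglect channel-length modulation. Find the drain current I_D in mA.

V_GS = V_G = 2.42 V, so V_ov = 2.42 − 1.5 = 0.92 V.
k_n = μ_nC_ox · (W/L) = 7 mA/V².
Assume saturation: I_D = ½ k_n V_ov² = 0.5 × 7 × 0.92² = 2.96 mA, giving V_DS = V_DD − I_D R_D = 2.53 − 2.96 × 1.22 = -1.08 V.
But -1.08 V < V_ov = 0.92 V, so the device is actually in triode.
In triode I_D = k_n[V_ov V_DS − ½ V_DS²] and I_D = (V_DD − V_DS)/R_D. Equating: 4.27 V_DS² − 8.857 V_DS + 2.53 = 0, giving V_DS = 0.342 V (the root below V_ov).
I_D = (2.53 − 0.342) / 1.22 = 1.79 mA.

I_D = 1.79 mA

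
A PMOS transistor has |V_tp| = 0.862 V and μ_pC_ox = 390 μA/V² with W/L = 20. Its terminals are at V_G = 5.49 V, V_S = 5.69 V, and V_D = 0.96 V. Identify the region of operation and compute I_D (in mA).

Cutoff; I_D = 0 mA

V_SG = V_S − V_G = 5.69 − 5.49 = 0.2 V; V_SD = V_S − V_D = 5.69 − 0.96 = 4.73 V.
V_SG = 0.2 V < |V_tp| = 0.862 V, so the transistor is in cutoff.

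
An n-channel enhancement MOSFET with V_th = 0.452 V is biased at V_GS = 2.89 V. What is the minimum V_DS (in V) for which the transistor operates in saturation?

The boundary between triode and saturation is V_DS = V_GS − V_th = V_ov.
V_ov = 2.89 − 0.452 = 2.44 V.

V_DS,sat = 2.44 V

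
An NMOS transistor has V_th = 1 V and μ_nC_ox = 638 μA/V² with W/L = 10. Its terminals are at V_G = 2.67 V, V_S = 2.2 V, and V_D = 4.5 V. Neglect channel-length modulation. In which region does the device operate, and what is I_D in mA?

V_GS = V_G − V_S = 2.67 − 2.2 = 0.47 V; V_DS = V_D − V_S = 4.5 − 2.2 = 2.3 V.
V_GS = 0.47 V < V_th = 1 V, so the transistor is in cutoff.

Cutoff; I_D = 0 mA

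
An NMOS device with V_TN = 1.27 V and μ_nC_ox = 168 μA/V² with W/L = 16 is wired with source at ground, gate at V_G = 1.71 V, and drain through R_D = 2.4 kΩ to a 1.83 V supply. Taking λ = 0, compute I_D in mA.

V_GS = V_G = 1.71 V, so V_ov = 1.71 − 1.27 = 0.44 V.
k_n = μ_nC_ox · (W/L) = 2.688 mA/V².
Assume saturation: I_D = ½ k_n V_ov² = 0.5 × 2.688 × 0.44² = 0.26 mA, giving V_DS = V_DD − I_D R_D = 1.83 − 0.26 × 2.4 = 1.21 V.
V_DS = 1.21 V ≥ V_ov = 0.44 V, confirming saturation.

I_D = 0.260 mA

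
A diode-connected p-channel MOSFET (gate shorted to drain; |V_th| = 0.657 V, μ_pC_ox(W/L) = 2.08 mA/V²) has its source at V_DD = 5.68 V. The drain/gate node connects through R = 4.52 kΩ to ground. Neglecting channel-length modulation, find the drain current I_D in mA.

With gate tied to drain, V_SG = V_SD ≥ V_SG − |V_th|, so the device is in saturation.
KCL at the drain: ½ k_p (V_SG − |V_th|)² = (V_DD − V_SG)/R.
Let x = V_SG − 0.657. Then 4.7 x² + x − 5.023 = 0, giving x = 0.933 V (positive root), so V_SG = 1.59 V.
I_D = (V_DD − V_SG)/R = (5.68 − 1.59) / 4.52 = 0.905 mA.

I_D = 0.905 mA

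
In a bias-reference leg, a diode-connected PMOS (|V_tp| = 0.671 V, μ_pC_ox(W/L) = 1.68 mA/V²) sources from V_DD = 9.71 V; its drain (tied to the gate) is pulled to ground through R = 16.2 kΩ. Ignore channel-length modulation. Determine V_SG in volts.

With gate tied to drain, V_SG = V_SD ≥ V_SG − |V_tp|, so the device is in saturation.
KCL at the drain: ½ k_p (V_SG − |V_tp|)² = (V_DD − V_SG)/R.
Let x = V_SG − 0.671. Then 13.6 x² + x − 9.039 = 0, giving x = 0.779 V (positive root), so V_SG = 1.45 V.
I_D = (V_DD − V_SG)/R = (9.71 − 1.45) / 16.2 = 0.51 mA.

V_SG = 1.45 V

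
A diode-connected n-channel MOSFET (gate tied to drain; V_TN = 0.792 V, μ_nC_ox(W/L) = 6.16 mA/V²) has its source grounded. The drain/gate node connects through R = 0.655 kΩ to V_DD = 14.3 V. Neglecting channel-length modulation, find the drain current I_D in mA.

I_D = 17.0 mA

With gate tied to drain, V_GS = V_DS ≥ V_GS − V_TN, so the device is in saturation.
KCL at the drain: ½ k_n (V_GS − V_TN)² = (V_DD − V_GS)/R.
Let x = V_GS − 0.792. Then 2.02 x² + x − 13.51 = 0, giving x = 2.35 V (positive root), so V_GS = 3.14 V.
I_D = (V_DD − V_GS)/R = (14.3 − 3.14) / 0.655 = 17 mA.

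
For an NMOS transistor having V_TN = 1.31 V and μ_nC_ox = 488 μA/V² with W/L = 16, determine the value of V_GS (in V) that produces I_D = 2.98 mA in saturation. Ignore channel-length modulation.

k_n = μ_nC_ox · (W/L) = 7.808 mA/V².
In saturation I_D = ½ k_n (V_GS − V_TN)², so V_GS − V_TN = √(2 I_D / k_n) = √(2 × 2.98 / 7.808) = 0.874 V.
V_GS = 1.31 + 0.874 = 2.18 V.

V_GS = 2.18 V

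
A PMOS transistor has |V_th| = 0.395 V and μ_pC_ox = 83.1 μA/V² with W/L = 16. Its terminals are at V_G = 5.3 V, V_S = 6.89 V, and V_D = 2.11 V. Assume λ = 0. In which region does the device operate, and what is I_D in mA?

Saturation; I_D = 0.949 mA

V_SG = V_S − V_G = 6.89 − 5.3 = 1.59 V; V_SD = V_S − V_D = 6.89 − 2.11 = 4.78 V.
k_p = μ_pC_ox · (W/L) = 1.33 mA/V².
V_ov = V_SG − |V_th| = 1.59 − 0.395 = 1.19 V.
Since V_SD = 4.78 V ≥ V_ov = 1.19 V, the device is in saturation.
I_D = ½ k_p V_ov² = 0.5 × 1.33 × 1.19² = 0.949 mA.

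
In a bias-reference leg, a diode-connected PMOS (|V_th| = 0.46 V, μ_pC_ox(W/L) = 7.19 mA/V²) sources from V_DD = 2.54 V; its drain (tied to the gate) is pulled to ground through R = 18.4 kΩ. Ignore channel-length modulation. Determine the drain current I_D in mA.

I_D = 0.104 mA

With gate tied to drain, V_SG = V_SD ≥ V_SG − |V_th|, so the device is in saturation.
KCL at the drain: ½ k_p (V_SG − |V_th|)² = (V_DD − V_SG)/R.
Let x = V_SG − 0.46. Then 66.1 x² + x − 2.08 = 0, giving x = 0.17 V (positive root), so V_SG = 0.63 V.
I_D = (V_DD − V_SG)/R = (2.54 − 0.63) / 18.4 = 0.104 mA.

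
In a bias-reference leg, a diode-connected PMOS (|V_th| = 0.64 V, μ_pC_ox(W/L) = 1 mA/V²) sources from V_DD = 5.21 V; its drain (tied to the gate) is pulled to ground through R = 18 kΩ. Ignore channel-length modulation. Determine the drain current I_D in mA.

I_D = 0.217 mA

With gate tied to drain, V_SG = V_SD ≥ V_SG − |V_th|, so the device is in saturation.
KCL at the drain: ½ k_p (V_SG − |V_th|)² = (V_DD − V_SG)/R.
Let x = V_SG − 0.64. Then 9 x² + x − 4.57 = 0, giving x = 0.659 V (positive root), so V_SG = 1.3 V.
I_D = (V_DD − V_SG)/R = (5.21 − 1.3) / 18 = 0.217 mA.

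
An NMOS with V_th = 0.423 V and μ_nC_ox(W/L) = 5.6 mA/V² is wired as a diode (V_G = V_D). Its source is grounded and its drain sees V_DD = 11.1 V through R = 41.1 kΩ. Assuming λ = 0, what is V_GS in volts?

With gate tied to drain, V_GS = V_DS ≥ V_GS − V_th, so the device is in saturation.
KCL at the drain: ½ k_n (V_GS − V_th)² = (V_DD − V_GS)/R.
Let x = V_GS − 0.423. Then 115 x² + x − 10.68 = 0, giving x = 0.3 V (positive root), so V_GS = 0.723 V.
I_D = (V_DD − V_GS)/R = (11.1 − 0.723) / 41.1 = 0.252 mA.

V_GS = 0.723 V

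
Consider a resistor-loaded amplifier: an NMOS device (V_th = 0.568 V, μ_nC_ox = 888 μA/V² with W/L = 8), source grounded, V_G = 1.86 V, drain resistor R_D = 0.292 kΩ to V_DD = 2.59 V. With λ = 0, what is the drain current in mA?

I_D = 5.56 mA

V_GS = V_G = 1.86 V, so V_ov = 1.86 − 0.568 = 1.29 V.
k_n = μ_nC_ox · (W/L) = 7.104 mA/V².
Assume saturation: I_D = ½ k_n V_ov² = 0.5 × 7.104 × 1.29² = 5.93 mA, giving V_DS = V_DD − I_D R_D = 2.59 − 5.93 × 0.292 = 0.859 V.
But 0.859 V < V_ov = 1.29 V, so the device is actually in triode.
In triode I_D = k_n[V_ov V_DS − ½ V_DS²] and I_D = (V_DD − V_DS)/R_D. Equating: 1.04 V_DS² − 3.68 V_DS + 2.59 = 0, giving V_DS = 0.968 V (the root below V_ov).
I_D = (2.59 − 0.968) / 0.292 = 5.56 mA.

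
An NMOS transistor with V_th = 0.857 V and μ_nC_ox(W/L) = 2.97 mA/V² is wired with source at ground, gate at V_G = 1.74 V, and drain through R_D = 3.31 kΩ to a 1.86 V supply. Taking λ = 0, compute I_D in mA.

V_GS = V_G = 1.74 V, so V_ov = 1.74 − 0.857 = 0.883 V.
Assume saturation: I_D = ½ k_n V_ov² = 0.5 × 2.97 × 0.883² = 1.16 mA, giving V_DS = V_DD − I_D R_D = 1.86 − 1.16 × 3.31 = -1.97 V.
But -1.97 V < V_ov = 0.883 V, so the device is actually in triode.
In triode I_D = k_n[V_ov V_DS − ½ V_DS²] and I_D = (V_DD − V_DS)/R_D. Equating: 4.92 V_DS² − 9.681 V_DS + 1.86 = 0, giving V_DS = 0.216 V (the root below V_ov).
I_D = (1.86 − 0.216) / 3.31 = 0.497 mA.

I_D = 0.497 mA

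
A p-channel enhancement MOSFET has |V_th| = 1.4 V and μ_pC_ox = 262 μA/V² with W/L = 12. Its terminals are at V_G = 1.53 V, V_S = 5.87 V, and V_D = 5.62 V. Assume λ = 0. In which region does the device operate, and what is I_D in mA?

V_SG = V_S − V_G = 5.87 − 1.53 = 4.34 V; V_SD = V_S − V_D = 5.87 − 5.62 = 0.25 V.
k_p = μ_pC_ox · (W/L) = 3.144 mA/V².
V_ov = V_SG − |V_th| = 4.34 − 1.4 = 2.94 V.
Since V_SD = 0.25 V < V_ov = 2.94 V, the device is in the triode region.
I_D = k_p [V_ov · V_SD − ½ V_SD²] = 3.144 × [2.94 × 0.25 − 0.5 × 0.25²] = 2.21 mA.

Triode; I_D = 2.21 mA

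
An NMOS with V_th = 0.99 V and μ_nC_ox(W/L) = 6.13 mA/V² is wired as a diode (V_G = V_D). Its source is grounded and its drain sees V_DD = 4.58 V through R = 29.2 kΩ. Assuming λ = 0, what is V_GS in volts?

V_GS = 1.18 V

With gate tied to drain, V_GS = V_DS ≥ V_GS − V_th, so the device is in saturation.
KCL at the drain: ½ k_n (V_GS − V_th)² = (V_DD − V_GS)/R.
Let x = V_GS − 0.99. Then 89.5 x² + x − 3.59 = 0, giving x = 0.195 V (positive root), so V_GS = 1.18 V.
I_D = (V_DD − V_GS)/R = (4.58 − 1.18) / 29.2 = 0.116 mA.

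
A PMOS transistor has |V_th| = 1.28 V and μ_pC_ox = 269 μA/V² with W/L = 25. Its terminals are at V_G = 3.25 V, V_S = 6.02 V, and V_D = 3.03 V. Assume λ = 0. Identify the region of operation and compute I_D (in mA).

Saturation; I_D = 7.47 mA

V_SG = V_S − V_G = 6.02 − 3.25 = 2.77 V; V_SD = V_S − V_D = 6.02 − 3.03 = 2.99 V.
k_p = μ_pC_ox · (W/L) = 6.725 mA/V².
V_ov = V_SG − |V_th| = 2.77 − 1.28 = 1.49 V.
Since V_SD = 2.99 V ≥ V_ov = 1.49 V, the device is in saturation.
I_D = ½ k_p V_ov² = 0.5 × 6.725 × 1.49² = 7.47 mA.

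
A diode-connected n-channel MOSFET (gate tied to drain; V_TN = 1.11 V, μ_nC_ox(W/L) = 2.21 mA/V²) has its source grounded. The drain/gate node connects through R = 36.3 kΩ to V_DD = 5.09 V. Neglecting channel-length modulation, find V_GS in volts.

V_GS = 1.41 V

With gate tied to drain, V_GS = V_DS ≥ V_GS − V_TN, so the device is in saturation.
KCL at the drain: ½ k_n (V_GS − V_TN)² = (V_DD − V_GS)/R.
Let x = V_GS − 1.11. Then 40.1 x² + x − 3.98 = 0, giving x = 0.303 V (positive root), so V_GS = 1.41 V.
I_D = (V_DD − V_GS)/R = (5.09 − 1.41) / 36.3 = 0.101 mA.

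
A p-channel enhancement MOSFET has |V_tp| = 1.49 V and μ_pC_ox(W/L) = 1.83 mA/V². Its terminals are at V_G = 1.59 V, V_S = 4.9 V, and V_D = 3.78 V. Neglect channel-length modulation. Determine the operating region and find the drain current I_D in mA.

V_SG = V_S − V_G = 4.9 − 1.59 = 3.31 V; V_SD = V_S − V_D = 4.9 − 3.78 = 1.12 V.
V_ov = V_SG − |V_tp| = 3.31 − 1.49 = 1.82 V.
Since V_SD = 1.12 V < V_ov = 1.82 V, the device is in the triode region.
I_D = k_p [V_ov · V_SD − ½ V_SD²] = 1.83 × [1.82 × 1.12 − 0.5 × 1.12²] = 2.58 mA.

Triode; I_D = 2.58 mA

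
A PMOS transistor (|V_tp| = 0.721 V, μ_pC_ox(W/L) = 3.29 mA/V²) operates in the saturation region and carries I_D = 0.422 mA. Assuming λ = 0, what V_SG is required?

V_SG = 1.23 V

In saturation I_D = ½ k_p (V_SG − |V_tp|)², so V_SG − |V_tp| = √(2 I_D / k_p) = √(2 × 0.422 / 3.29) = 0.506 V.
V_SG = 0.721 + 0.506 = 1.23 V.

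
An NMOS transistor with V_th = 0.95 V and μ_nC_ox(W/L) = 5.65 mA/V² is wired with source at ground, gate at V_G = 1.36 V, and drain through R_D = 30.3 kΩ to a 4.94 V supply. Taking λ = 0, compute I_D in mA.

I_D = 0.161 mA

V_GS = V_G = 1.36 V, so V_ov = 1.36 − 0.95 = 0.41 V.
Assume saturation: I_D = ½ k_n V_ov² = 0.5 × 5.65 × 0.41² = 0.475 mA, giving V_DS = V_DD − I_D R_D = 4.94 − 0.475 × 30.3 = -9.45 V.
But -9.45 V < V_ov = 0.41 V, so the device is actually in triode.
In triode I_D = k_n[V_ov V_DS − ½ V_DS²] and I_D = (V_DD − V_DS)/R_D. Equating: 85.6 V_DS² − 71.19 V_DS + 4.94 = 0, giving V_DS = 0.0764 V (the root below V_ov).
I_D = (4.94 − 0.0764) / 30.3 = 0.161 mA.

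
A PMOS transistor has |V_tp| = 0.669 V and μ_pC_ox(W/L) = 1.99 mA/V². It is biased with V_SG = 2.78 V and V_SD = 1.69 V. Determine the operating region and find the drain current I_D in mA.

V_ov = V_SG − |V_tp| = 2.78 − 0.669 = 2.11 V.
Since V_SD = 1.69 V < V_ov = 2.11 V, the device is in the triode region.
I_D = k_p [V_ov · V_SD − ½ V_SD²] = 1.99 × [2.11 × 1.69 − 0.5 × 1.69²] = 4.26 mA.

Triode; I_D = 4.26 mA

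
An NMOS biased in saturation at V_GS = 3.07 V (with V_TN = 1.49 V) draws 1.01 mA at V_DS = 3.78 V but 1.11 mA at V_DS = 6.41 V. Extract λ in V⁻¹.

With V_GS fixed, I_D ∝ (1 + λ V_DS) in saturation, so I_D2/I_D1 = (1 + λ V_DS2)/(1 + λ V_DS1).
1.11/1.01 = 1.099 = (1 + 6.41 λ)/(1 + 3.78 λ).
Solving: λ (I_D1 V_DS2 − I_D2 V_DS1) = I_D2 − I_D1, so λ = (1.11 − 1.01) / (1.01 × 6.41 − 1.11 × 3.78) = 0.1 / 2.28 = 0.0439 V⁻¹.

λ = 0.0439 V⁻¹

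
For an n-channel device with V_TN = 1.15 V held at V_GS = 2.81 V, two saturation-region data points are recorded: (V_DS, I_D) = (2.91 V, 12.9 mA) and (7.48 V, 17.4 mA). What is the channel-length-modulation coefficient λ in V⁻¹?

λ = 0.0981 V⁻¹

With V_GS fixed, I_D ∝ (1 + λ V_DS) in saturation, so I_D2/I_D1 = (1 + λ V_DS2)/(1 + λ V_DS1).
17.4/12.9 = 1.349 = (1 + 7.48 λ)/(1 + 2.91 λ).
Solving: λ (I_D1 V_DS2 − I_D2 V_DS1) = I_D2 − I_D1, so λ = (17.4 − 12.9) / (12.9 × 7.48 − 17.4 × 2.91) = 4.5 / 45.9 = 0.0981 V⁻¹.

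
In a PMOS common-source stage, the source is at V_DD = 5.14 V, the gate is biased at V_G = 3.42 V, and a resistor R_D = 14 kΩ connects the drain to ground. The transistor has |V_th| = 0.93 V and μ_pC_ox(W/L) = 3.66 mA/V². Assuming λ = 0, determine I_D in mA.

I_D = 0.357 mA

V_SG = V_DD − V_G = 5.14 − 3.42 = 1.72 V, so V_ov = 1.72 − 0.93 = 0.79 V.
Assume saturation: I_D = ½ k_p V_ov² = 0.5 × 3.66 × 0.79² = 1.14 mA, giving V_SD = V_DD − I_D R_D = 5.14 − 1.14 × 14 = -10.8 V.
But -10.8 V < V_ov = 0.79 V, so the device is actually in triode.
In triode I_D = k_p[V_ov V_SD − ½ V_SD²] and I_D = (V_DD − V_SD)/R_D. Equating: 25.6 V_SD² − 41.48 V_SD + 5.14 = 0, giving V_SD = 0.135 V (the root below V_ov).
I_D = (5.14 − 0.135) / 14 = 0.357 mA.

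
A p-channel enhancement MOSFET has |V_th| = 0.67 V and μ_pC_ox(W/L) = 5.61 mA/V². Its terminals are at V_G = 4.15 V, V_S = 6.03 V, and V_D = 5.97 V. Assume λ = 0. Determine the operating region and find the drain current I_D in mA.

Triode; I_D = 0.397 mA

V_SG = V_S − V_G = 6.03 − 4.15 = 1.88 V; V_SD = V_S − V_D = 6.03 − 5.97 = 0.06 V.
V_ov = V_SG − |V_th| = 1.88 − 0.67 = 1.21 V.
Since V_SD = 0.06 V < V_ov = 1.21 V, the device is in the triode region.
I_D = k_p [V_ov · V_SD − ½ V_SD²] = 5.61 × [1.21 × 0.06 − 0.5 × 0.06²] = 0.397 mA.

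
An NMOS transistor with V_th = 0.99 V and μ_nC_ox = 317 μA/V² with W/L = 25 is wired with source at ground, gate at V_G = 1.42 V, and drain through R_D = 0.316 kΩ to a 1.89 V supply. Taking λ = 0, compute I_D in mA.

V_GS = V_G = 1.42 V, so V_ov = 1.42 − 0.99 = 0.43 V.
k_n = μ_nC_ox · (W/L) = 7.925 mA/V².
Assume saturation: I_D = ½ k_n V_ov² = 0.5 × 7.925 × 0.43² = 0.733 mA, giving V_DS = V_DD − I_D R_D = 1.89 − 0.733 × 0.316 = 1.66 V.
V_DS = 1.66 V ≥ V_ov = 0.43 V, confirming saturation.

I_D = 0.733 mA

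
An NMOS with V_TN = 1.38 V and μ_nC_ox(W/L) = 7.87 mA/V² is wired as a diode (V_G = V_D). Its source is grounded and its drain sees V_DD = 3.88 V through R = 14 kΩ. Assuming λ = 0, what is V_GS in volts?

V_GS = 1.58 V

With gate tied to drain, V_GS = V_DS ≥ V_GS − V_TN, so the device is in saturation.
KCL at the drain: ½ k_n (V_GS − V_TN)² = (V_DD − V_GS)/R.
Let x = V_GS − 1.38. Then 55.1 x² + x − 2.5 = 0, giving x = 0.204 V (positive root), so V_GS = 1.58 V.
I_D = (V_DD − V_GS)/R = (3.88 − 1.58) / 14 = 0.164 mA.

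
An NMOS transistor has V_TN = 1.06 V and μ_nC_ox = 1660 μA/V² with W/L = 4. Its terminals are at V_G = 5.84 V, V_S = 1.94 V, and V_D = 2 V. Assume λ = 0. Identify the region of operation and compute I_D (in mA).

V_GS = V_G − V_S = 5.84 − 1.94 = 3.9 V; V_DS = V_D − V_S = 2 − 1.94 = 0.06 V.
k_n = μ_nC_ox · (W/L) = 6.64 mA/V².
V_ov = V_GS − V_TN = 3.9 − 1.06 = 2.84 V.
Since V_DS = 0.06 V < V_ov = 2.84 V, the device is in the triode region.
I_D = k_n [V_ov · V_DS − ½ V_DS²] = 6.64 × [2.84 × 0.06 − 0.5 × 0.06²] = 1.12 mA.

Triode; I_D = 1.12 mA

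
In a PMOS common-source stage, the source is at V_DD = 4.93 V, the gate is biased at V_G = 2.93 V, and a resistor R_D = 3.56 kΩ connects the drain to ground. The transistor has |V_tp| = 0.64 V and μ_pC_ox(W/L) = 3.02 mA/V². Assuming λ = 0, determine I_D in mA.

V_SG = V_DD − V_G = 4.93 − 2.93 = 2 V, so V_ov = 2 − 0.64 = 1.36 V.
Assume saturation: I_D = ½ k_p V_ov² = 0.5 × 3.02 × 1.36² = 2.79 mA, giving V_SD = V_DD − I_D R_D = 4.93 − 2.79 × 3.56 = -5.01 V.
But -5.01 V < V_ov = 1.36 V, so the device is actually in triode.
In triode I_D = k_p[V_ov V_SD − ½ V_SD²] and I_D = (V_DD − V_SD)/R_D. Equating: 5.38 V_SD² − 15.62 V_SD + 4.93 = 0, giving V_SD = 0.36 V (the root below V_ov).
I_D = (4.93 − 0.36) / 3.56 = 1.28 mA.

I_D = 1.28 mA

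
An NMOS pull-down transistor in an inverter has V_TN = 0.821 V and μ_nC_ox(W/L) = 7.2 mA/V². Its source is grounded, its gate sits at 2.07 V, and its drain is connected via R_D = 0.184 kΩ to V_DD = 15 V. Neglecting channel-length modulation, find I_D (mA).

V_GS = V_G = 2.07 V, so V_ov = 2.07 − 0.821 = 1.25 V.
Assume saturation: I_D = ½ k_n V_ov² = 0.5 × 7.2 × 1.25² = 5.62 mA, giving V_DS = V_DD − I_D R_D = 15 − 5.62 × 0.184 = 14 V.
V_DS = 14 V ≥ V_ov = 1.25 V, confirming saturation.

I_D = 5.62 mA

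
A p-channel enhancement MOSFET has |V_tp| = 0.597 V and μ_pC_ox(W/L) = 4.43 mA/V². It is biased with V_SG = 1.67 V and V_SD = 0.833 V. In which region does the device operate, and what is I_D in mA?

V_ov = V_SG − |V_tp| = 1.67 − 0.597 = 1.07 V.
Since V_SD = 0.833 V < V_ov = 1.07 V, the device is in the triode region.
I_D = k_p [V_ov · V_SD − ½ V_SD²] = 4.43 × [1.07 × 0.833 − 0.5 × 0.833²] = 2.42 mA.

Triode; I_D = 2.42 mA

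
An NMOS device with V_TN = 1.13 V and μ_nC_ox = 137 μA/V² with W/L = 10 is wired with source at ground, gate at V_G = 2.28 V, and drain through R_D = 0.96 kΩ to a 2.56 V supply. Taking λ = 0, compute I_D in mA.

V_GS = V_G = 2.28 V, so V_ov = 2.28 − 1.13 = 1.15 V.
k_n = μ_nC_ox · (W/L) = 1.37 mA/V².
Assume saturation: I_D = ½ k_n V_ov² = 0.5 × 1.37 × 1.15² = 0.906 mA, giving V_DS = V_DD − I_D R_D = 2.56 − 0.906 × 0.96 = 1.69 V.
V_DS = 1.69 V ≥ V_ov = 1.15 V, confirming saturation.

I_D = 0.906 mA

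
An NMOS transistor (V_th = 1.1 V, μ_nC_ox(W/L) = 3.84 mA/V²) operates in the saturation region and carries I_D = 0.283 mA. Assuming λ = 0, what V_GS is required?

V_GS = 1.48 V

In saturation I_D = ½ k_n (V_GS − V_th)², so V_GS − V_th = √(2 I_D / k_n) = √(2 × 0.283 / 3.84) = 0.384 V.
V_GS = 1.1 + 0.384 = 1.48 V.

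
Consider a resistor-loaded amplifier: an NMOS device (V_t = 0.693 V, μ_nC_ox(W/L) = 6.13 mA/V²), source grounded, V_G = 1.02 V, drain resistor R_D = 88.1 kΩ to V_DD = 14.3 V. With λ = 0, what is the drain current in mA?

V_GS = V_G = 1.02 V, so V_ov = 1.02 − 0.693 = 0.327 V.
Assume saturation: I_D = ½ k_n V_ov² = 0.5 × 6.13 × 0.327² = 0.328 mA, giving V_DS = V_DD − I_D R_D = 14.3 − 0.328 × 88.1 = -14.6 V.
But -14.6 V < V_ov = 0.327 V, so the device is actually in triode.
In triode I_D = k_n[V_ov V_DS − ½ V_DS²] and I_D = (V_DD − V_DS)/R_D. Equating: 270 V_DS² − 177.6 V_DS + 14.3 = 0, giving V_DS = 0.0939 V (the root below V_ov).
I_D = (14.3 − 0.0939) / 88.1 = 0.161 mA.

I_D = 0.161 mA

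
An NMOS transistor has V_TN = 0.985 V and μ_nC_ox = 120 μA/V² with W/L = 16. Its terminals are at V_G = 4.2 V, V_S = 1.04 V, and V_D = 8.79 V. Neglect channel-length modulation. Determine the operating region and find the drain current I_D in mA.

V_GS = V_G − V_S = 4.2 − 1.04 = 3.16 V; V_DS = V_D − V_S = 8.79 − 1.04 = 7.75 V.
k_n = μ_nC_ox · (W/L) = 1.92 mA/V².
V_ov = V_GS − V_TN = 3.16 − 0.985 = 2.18 V.
Since V_DS = 7.75 V ≥ V_ov = 2.18 V, the device is in saturation.
I_D = ½ k_n V_ov² = 0.5 × 1.92 × 2.18² = 4.54 mA.

Saturation; I_D = 4.54 mA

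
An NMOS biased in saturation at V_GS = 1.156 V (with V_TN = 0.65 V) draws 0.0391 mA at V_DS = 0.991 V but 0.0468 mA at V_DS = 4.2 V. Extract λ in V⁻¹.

λ = 0.0653 V⁻¹

With V_GS fixed, I_D ∝ (1 + λ V_DS) in saturation, so I_D2/I_D1 = (1 + λ V_DS2)/(1 + λ V_DS1).
0.0468/0.0391 = 1.197 = (1 + 4.2 λ)/(1 + 0.991 λ).
Solving: λ (I_D1 V_DS2 − I_D2 V_DS1) = I_D2 − I_D1, so λ = (0.0468 − 0.0391) / (0.0391 × 4.2 − 0.0468 × 0.991) = 0.0077 / 0.118 = 0.0653 V⁻¹.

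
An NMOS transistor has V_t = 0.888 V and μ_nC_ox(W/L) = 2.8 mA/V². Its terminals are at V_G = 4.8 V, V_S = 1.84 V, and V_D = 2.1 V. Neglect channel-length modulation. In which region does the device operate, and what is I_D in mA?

Triode; I_D = 1.41 mA

V_GS = V_G − V_S = 4.8 − 1.84 = 2.96 V; V_DS = V_D − V_S = 2.1 − 1.84 = 0.26 V.
V_ov = V_GS − V_t = 2.96 − 0.888 = 2.07 V.
Since V_DS = 0.26 V < V_ov = 2.07 V, the device is in the triode region.
I_D = k_n [V_ov · V_DS − ½ V_DS²] = 2.8 × [2.07 × 0.26 − 0.5 × 0.26²] = 1.41 mA.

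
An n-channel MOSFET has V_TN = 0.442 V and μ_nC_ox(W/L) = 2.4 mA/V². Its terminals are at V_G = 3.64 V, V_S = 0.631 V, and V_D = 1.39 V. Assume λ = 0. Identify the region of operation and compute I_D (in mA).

Triode; I_D = 3.98 mA

V_GS = V_G − V_S = 3.64 − 0.631 = 3.01 V; V_DS = V_D − V_S = 1.39 − 0.631 = 0.759 V.
V_ov = V_GS − V_TN = 3.01 − 0.442 = 2.57 V.
Since V_DS = 0.759 V < V_ov = 2.57 V, the device is in the triode region.
I_D = k_n [V_ov · V_DS − ½ V_DS²] = 2.4 × [2.57 × 0.759 − 0.5 × 0.759²] = 3.98 mA.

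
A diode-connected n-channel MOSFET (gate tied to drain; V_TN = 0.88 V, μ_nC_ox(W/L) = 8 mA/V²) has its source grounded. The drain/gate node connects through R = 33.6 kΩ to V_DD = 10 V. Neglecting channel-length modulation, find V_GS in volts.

V_GS = 1.14 V

With gate tied to drain, V_GS = V_DS ≥ V_GS − V_TN, so the device is in saturation.
KCL at the drain: ½ k_n (V_GS − V_TN)² = (V_DD − V_GS)/R.
Let x = V_GS − 0.88. Then 134 x² + x − 9.12 = 0, giving x = 0.257 V (positive root), so V_GS = 1.14 V.
I_D = (V_DD − V_GS)/R = (10 − 1.14) / 33.6 = 0.264 mA.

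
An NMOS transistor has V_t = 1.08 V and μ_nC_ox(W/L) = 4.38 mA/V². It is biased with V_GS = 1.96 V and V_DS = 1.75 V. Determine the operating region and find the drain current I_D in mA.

V_ov = V_GS − V_t = 1.96 − 1.08 = 0.88 V.
Since V_DS = 1.75 V ≥ V_ov = 0.88 V, the device is in saturation.
I_D = ½ k_n V_ov² = 0.5 × 4.38 × 0.88² = 1.7 mA.

Saturation; I_D = 1.70 mA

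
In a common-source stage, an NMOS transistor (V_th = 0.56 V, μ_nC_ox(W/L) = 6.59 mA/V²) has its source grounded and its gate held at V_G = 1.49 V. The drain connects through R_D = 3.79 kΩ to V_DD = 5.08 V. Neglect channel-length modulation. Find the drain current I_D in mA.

I_D = 1.28 mA

V_GS = V_G = 1.49 V, so V_ov = 1.49 − 0.56 = 0.93 V.
Assume saturation: I_D = ½ k_n V_ov² = 0.5 × 6.59 × 0.93² = 2.85 mA, giving V_DS = V_DD − I_D R_D = 5.08 − 2.85 × 3.79 = -5.72 V.
But -5.72 V < V_ov = 0.93 V, so the device is actually in triode.
In triode I_D = k_n[V_ov V_DS − ½ V_DS²] and I_D = (V_DD − V_DS)/R_D. Equating: 12.5 V_DS² − 24.23 V_DS + 5.08 = 0, giving V_DS = 0.239 V (the root below V_ov).
I_D = (5.08 − 0.239) / 3.79 = 1.28 mA.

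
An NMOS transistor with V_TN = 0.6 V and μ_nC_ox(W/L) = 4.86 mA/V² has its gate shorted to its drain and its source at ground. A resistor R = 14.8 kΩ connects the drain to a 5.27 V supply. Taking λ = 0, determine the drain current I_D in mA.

With gate tied to drain, V_GS = V_DS ≥ V_GS − V_TN, so the device is in saturation.
KCL at the drain: ½ k_n (V_GS − V_TN)² = (V_DD − V_GS)/R.
Let x = V_GS − 0.6. Then 36 x² + x − 4.67 = 0, giving x = 0.347 V (positive root), so V_GS = 0.947 V.
I_D = (V_DD − V_GS)/R = (5.27 − 0.947) / 14.8 = 0.292 mA.

I_D = 0.292 mA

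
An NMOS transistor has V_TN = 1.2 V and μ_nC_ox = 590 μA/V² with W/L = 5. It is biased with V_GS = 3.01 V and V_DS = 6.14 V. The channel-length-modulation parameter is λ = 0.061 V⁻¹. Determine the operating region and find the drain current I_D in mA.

Saturation; I_D = 6.64 mA

k_n = μ_nC_ox · (W/L) = 2.95 mA/V².
V_ov = V_GS − V_TN = 3.01 − 1.2 = 1.81 V.
Since V_DS = 6.14 V ≥ V_ov = 1.81 V, the device is in saturation.
I_D = ½ k_n V_ov² (1 + λ V_DS) = 0.5 × 2.95 × 1.81² × (1 + 0.061 × 6.14) = 6.64 mA.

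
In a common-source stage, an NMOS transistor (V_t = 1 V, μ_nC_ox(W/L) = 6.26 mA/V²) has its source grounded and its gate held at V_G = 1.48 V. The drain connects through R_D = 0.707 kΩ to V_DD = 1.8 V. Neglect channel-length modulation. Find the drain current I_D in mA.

I_D = 0.721 mA

V_GS = V_G = 1.48 V, so V_ov = 1.48 − 1 = 0.48 V.
Assume saturation: I_D = ½ k_n V_ov² = 0.5 × 6.26 × 0.48² = 0.721 mA, giving V_DS = V_DD − I_D R_D = 1.8 − 0.721 × 0.707 = 1.29 V.
V_DS = 1.29 V ≥ V_ov = 0.48 V, confirming saturation.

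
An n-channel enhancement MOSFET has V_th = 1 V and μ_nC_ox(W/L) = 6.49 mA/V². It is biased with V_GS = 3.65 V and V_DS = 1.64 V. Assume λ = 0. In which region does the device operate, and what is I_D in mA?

V_ov = V_GS − V_th = 3.65 − 1 = 2.65 V.
Since V_DS = 1.64 V < V_ov = 2.65 V, the device is in the triode region.
I_D = k_n [V_ov · V_DS − ½ V_DS²] = 6.49 × [2.65 × 1.64 − 0.5 × 1.64²] = 19.5 mA.

Triode; I_D = 19.5 mA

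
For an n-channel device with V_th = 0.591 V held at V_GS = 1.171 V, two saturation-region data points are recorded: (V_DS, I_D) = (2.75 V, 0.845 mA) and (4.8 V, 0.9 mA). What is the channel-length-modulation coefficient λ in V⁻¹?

λ = 0.0348 V⁻¹

With V_GS fixed, I_D ∝ (1 + λ V_DS) in saturation, so I_D2/I_D1 = (1 + λ V_DS2)/(1 + λ V_DS1).
0.9/0.845 = 1.065 = (1 + 4.8 λ)/(1 + 2.75 λ).
Solving: λ (I_D1 V_DS2 − I_D2 V_DS1) = I_D2 − I_D1, so λ = (0.9 − 0.845) / (0.845 × 4.8 − 0.9 × 2.75) = 0.055 / 1.58 = 0.0348 V⁻¹.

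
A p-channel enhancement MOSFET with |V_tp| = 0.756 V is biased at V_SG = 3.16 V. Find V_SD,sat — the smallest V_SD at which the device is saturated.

V_SD,sat = 2.40 V

The boundary between triode and saturation is V_SD = V_SG − |V_tp| = V_ov.
V_ov = 3.16 − 0.756 = 2.4 V.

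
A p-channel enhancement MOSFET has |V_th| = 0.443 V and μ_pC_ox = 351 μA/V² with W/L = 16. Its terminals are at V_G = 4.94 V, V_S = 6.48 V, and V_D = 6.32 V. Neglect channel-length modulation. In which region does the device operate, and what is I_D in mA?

V_SG = V_S − V_G = 6.48 − 4.94 = 1.54 V; V_SD = V_S − V_D = 6.48 − 6.32 = 0.16 V.
k_p = μ_pC_ox · (W/L) = 5.616 mA/V².
V_ov = V_SG − |V_th| = 1.54 − 0.443 = 1.1 V.
Since V_SD = 0.16 V < V_ov = 1.1 V, the device is in the triode region.
I_D = k_p [V_ov · V_SD − ½ V_SD²] = 5.616 × [1.1 × 0.16 − 0.5 × 0.16²] = 0.914 mA.

Triode; I_D = 0.914 mA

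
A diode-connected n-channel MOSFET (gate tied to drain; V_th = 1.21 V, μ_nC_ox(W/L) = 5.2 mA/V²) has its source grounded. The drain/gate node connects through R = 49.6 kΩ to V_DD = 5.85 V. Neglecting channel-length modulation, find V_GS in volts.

V_GS = 1.40 V

With gate tied to drain, V_GS = V_DS ≥ V_GS − V_th, so the device is in saturation.
KCL at the drain: ½ k_n (V_GS − V_th)² = (V_DD − V_GS)/R.
Let x = V_GS − 1.21. Then 129 x² + x − 4.64 = 0, giving x = 0.186 V (positive root), so V_GS = 1.4 V.
I_D = (V_DD − V_GS)/R = (5.85 − 1.4) / 49.6 = 0.0898 mA.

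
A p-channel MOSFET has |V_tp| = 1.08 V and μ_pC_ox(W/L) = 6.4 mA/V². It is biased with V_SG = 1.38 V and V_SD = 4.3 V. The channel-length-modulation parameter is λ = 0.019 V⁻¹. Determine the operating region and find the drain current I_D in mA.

Saturation; I_D = 0.312 mA

V_ov = V_SG − |V_tp| = 1.38 − 1.08 = 0.3 V.
Since V_SD = 4.3 V ≥ V_ov = 0.3 V, the device is in saturation.
I_D = ½ k_p V_ov² (1 + λ V_SD) = 0.5 × 6.4 × 0.3² × (1 + 0.019 × 4.3) = 0.312 mA.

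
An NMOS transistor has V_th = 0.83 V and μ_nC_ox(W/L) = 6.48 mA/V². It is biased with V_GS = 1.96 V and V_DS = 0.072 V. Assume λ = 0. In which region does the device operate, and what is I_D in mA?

V_ov = V_GS − V_th = 1.96 − 0.83 = 1.13 V.
Since V_DS = 0.072 V < V_ov = 1.13 V, the device is in the triode region.
I_D = k_n [V_ov · V_DS − ½ V_DS²] = 6.48 × [1.13 × 0.072 − 0.5 × 0.072²] = 0.51 mA.

Triode; I_D = 0.510 mA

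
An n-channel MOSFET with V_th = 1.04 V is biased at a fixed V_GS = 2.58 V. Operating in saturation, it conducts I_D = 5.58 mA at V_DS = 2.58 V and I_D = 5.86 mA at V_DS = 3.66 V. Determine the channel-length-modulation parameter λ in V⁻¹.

With V_GS fixed, I_D ∝ (1 + λ V_DS) in saturation, so I_D2/I_D1 = (1 + λ V_DS2)/(1 + λ V_DS1).
5.86/5.58 = 1.05 = (1 + 3.66 λ)/(1 + 2.58 λ).
Solving: λ (I_D1 V_DS2 − I_D2 V_DS1) = I_D2 − I_D1, so λ = (5.86 − 5.58) / (5.58 × 3.66 − 5.86 × 2.58) = 0.28 / 5.3 = 0.0528 V⁻¹.

λ = 0.0528 V⁻¹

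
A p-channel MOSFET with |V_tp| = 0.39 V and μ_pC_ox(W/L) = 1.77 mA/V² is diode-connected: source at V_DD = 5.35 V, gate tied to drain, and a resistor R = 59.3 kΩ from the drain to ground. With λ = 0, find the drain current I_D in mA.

With gate tied to drain, V_SG = V_SD ≥ V_SG − |V_tp|, so the device is in saturation.
KCL at the drain: ½ k_p (V_SG − |V_tp|)² = (V_DD − V_SG)/R.
Let x = V_SG − 0.39. Then 52.5 x² + x − 4.96 = 0, giving x = 0.298 V (positive root), so V_SG = 0.688 V.
I_D = (V_DD − V_SG)/R = (5.35 − 0.688) / 59.3 = 0.0786 mA.

I_D = 0.0786 mA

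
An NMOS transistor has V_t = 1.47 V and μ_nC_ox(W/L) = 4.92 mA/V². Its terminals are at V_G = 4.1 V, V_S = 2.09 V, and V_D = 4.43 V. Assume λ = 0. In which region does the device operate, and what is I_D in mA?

V_GS = V_G − V_S = 4.1 − 2.09 = 2.01 V; V_DS = V_D − V_S = 4.43 − 2.09 = 2.34 V.
V_ov = V_GS − V_t = 2.01 − 1.47 = 0.54 V.
Since V_DS = 2.34 V ≥ V_ov = 0.54 V, the device is in saturation.
I_D = ½ k_n V_ov² = 0.5 × 4.92 × 0.54² = 0.717 mA.

Saturation; I_D = 0.717 mA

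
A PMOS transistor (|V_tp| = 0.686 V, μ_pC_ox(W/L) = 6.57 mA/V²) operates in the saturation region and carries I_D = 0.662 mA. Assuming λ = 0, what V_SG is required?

V_SG = 1.13 V

In saturation I_D = ½ k_p (V_SG − |V_tp|)², so V_SG − |V_tp| = √(2 I_D / k_p) = √(2 × 0.662 / 6.57) = 0.449 V.
V_SG = 0.686 + 0.449 = 1.13 V.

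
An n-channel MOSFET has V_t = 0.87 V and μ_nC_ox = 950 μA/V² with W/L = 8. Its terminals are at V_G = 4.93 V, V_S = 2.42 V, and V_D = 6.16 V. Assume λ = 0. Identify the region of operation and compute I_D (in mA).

V_GS = V_G − V_S = 4.93 − 2.42 = 2.51 V; V_DS = V_D − V_S = 6.16 − 2.42 = 3.74 V.
k_n = μ_nC_ox · (W/L) = 7.6 mA/V².
V_ov = V_GS − V_t = 2.51 − 0.87 = 1.64 V.
Since V_DS = 3.74 V ≥ V_ov = 1.64 V, the device is in saturation.
I_D = ½ k_n V_ov² = 0.5 × 7.6 × 1.64² = 10.2 mA.

Saturation; I_D = 10.2 mA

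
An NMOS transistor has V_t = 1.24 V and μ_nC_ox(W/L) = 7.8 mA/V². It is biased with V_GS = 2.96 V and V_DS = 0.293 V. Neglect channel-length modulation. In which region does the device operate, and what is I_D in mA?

Triode; I_D = 3.60 mA

V_ov = V_GS − V_t = 2.96 − 1.24 = 1.72 V.
Since V_DS = 0.293 V < V_ov = 1.72 V, the device is in the triode region.
I_D = k_n [V_ov · V_DS − ½ V_DS²] = 7.8 × [1.72 × 0.293 − 0.5 × 0.293²] = 3.6 mA.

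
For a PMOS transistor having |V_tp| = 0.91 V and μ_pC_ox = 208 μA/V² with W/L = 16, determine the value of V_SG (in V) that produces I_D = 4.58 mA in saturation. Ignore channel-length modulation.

V_SG = 2.57 V

k_p = μ_pC_ox · (W/L) = 3.328 mA/V².
In saturation I_D = ½ k_p (V_SG − |V_tp|)², so V_SG − |V_tp| = √(2 I_D / k_p) = √(2 × 4.58 / 3.328) = 1.66 V.
V_SG = 0.91 + 1.66 = 2.57 V.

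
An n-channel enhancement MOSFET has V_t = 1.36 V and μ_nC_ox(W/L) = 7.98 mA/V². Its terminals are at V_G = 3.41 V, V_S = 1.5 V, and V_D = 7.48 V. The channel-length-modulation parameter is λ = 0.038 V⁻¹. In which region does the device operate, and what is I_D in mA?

Saturation; I_D = 1.48 mA

V_GS = V_G − V_S = 3.41 − 1.5 = 1.91 V; V_DS = V_D − V_S = 7.48 − 1.5 = 5.98 V.
V_ov = V_GS − V_t = 1.91 − 1.36 = 0.55 V.
Since V_DS = 5.98 V ≥ V_ov = 0.55 V, the device is in saturation.
I_D = ½ k_n V_ov² (1 + λ V_DS) = 0.5 × 7.98 × 0.55² × (1 + 0.038 × 5.98) = 1.48 mA.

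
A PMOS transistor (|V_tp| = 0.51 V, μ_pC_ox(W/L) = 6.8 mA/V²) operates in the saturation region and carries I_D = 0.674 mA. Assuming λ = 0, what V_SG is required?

In saturation I_D = ½ k_p (V_SG − |V_tp|)², so V_SG − |V_tp| = √(2 I_D / k_p) = √(2 × 0.674 / 6.8) = 0.445 V.
V_SG = 0.51 + 0.445 = 0.955 V.

V_SG = 0.955 V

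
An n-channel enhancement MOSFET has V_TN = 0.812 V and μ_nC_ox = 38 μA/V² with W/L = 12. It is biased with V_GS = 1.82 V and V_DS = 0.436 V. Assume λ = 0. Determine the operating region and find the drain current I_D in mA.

k_n = μ_nC_ox · (W/L) = 0.456 mA/V².
V_ov = V_GS − V_TN = 1.82 − 0.812 = 1.01 V.
Since V_DS = 0.436 V < V_ov = 1.01 V, the device is in the triode region.
I_D = k_n [V_ov · V_DS − ½ V_DS²] = 0.456 × [1.01 × 0.436 − 0.5 × 0.436²] = 0.157 mA.

Triode; I_D = 0.157 mA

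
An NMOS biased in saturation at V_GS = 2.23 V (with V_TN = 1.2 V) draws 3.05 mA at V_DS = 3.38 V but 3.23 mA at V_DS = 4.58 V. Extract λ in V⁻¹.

λ = 0.0590 V⁻¹

With V_GS fixed, I_D ∝ (1 + λ V_DS) in saturation, so I_D2/I_D1 = (1 + λ V_DS2)/(1 + λ V_DS1).
3.23/3.05 = 1.059 = (1 + 4.58 λ)/(1 + 3.38 λ).
Solving: λ (I_D1 V_DS2 − I_D2 V_DS1) = I_D2 − I_D1, so λ = (3.23 − 3.05) / (3.05 × 4.58 − 3.23 × 3.38) = 0.18 / 3.05 = 0.059 V⁻¹.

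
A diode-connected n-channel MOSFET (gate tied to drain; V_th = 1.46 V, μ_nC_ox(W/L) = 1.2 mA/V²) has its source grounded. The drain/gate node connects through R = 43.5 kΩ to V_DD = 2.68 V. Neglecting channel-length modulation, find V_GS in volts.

With gate tied to drain, V_GS = V_DS ≥ V_GS − V_th, so the device is in saturation.
KCL at the drain: ½ k_n (V_GS − V_th)² = (V_DD − V_GS)/R.
Let x = V_GS − 1.46. Then 26.1 x² + x − 1.22 = 0, giving x = 0.198 V (positive root), so V_GS = 1.66 V.
I_D = (V_DD − V_GS)/R = (2.68 − 1.66) / 43.5 = 0.0235 mA.

V_GS = 1.66 V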